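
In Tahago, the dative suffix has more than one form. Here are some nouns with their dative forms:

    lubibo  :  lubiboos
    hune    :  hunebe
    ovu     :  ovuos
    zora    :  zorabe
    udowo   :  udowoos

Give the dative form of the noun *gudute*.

gudutebe

The alternation tracks the last vowel of the stem — -os when the last vowel of the stem is a rounded vowel (*lubibo*, *ovu*, *udowo*); -be when the last vowel of the stem is an unrounded vowel (*hune*, *zora*).
*gudute*: last vowel = /e/, an unrounded vowel → -be → *gudutebe*.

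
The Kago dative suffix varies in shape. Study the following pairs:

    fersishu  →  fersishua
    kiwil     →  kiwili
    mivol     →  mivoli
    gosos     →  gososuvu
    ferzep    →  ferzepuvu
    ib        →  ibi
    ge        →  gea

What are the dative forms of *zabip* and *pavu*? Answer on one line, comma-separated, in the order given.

Looking at the final sound of each stem: -uvu when the stem ends in a voiceless consonant (*gosos*, *ferzep*); -i when the stem ends in a voiced consonant (*kiwil*, *mivol*, *ib*); -a when the stem ends in a vowel (*fersishu*, *ge*).
Since the final sound of *zabip* is /p/ (a voiceless consonant), it takes -uvu, giving *zabipuvu*.
*pavu*: final sound = /u/, a vowel → -a → *pavua*.

zabipuvu, pavua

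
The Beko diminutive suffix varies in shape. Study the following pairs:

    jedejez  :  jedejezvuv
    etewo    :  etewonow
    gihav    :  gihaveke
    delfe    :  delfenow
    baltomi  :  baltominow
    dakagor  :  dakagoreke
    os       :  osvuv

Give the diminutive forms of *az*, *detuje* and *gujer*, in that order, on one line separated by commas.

azvuv, detujenow, gujereke

The pattern is sibilance of the final sound: -vuv when the stem ends in a sibilant (*jedejez*, *os*); -eke when the stem ends in a non-sibilant consonant (*gihav*, *dakagor*); -now when the stem ends in a vowel (*etewo*, *delfe*, *baltomi*).
*az* — final sound /z/ (a sibilant) → -vuv → *azvuv*.
Since the final sound of *detuje* is /e/ (a vowel), it takes -now, giving *detujenow*.
*gujer* — final sound /r/ (a non-sibilant consonant) → -eke → *gujereke*.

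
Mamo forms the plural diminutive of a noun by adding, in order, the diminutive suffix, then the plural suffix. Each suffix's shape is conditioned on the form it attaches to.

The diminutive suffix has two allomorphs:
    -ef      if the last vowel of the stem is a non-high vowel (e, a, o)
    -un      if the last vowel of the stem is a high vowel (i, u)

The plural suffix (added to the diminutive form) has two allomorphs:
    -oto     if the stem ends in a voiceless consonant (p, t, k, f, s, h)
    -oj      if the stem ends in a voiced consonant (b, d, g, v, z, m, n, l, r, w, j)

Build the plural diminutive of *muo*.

The last vowel of *muo* is /o/, which is a non-high vowel, so the diminutive suffix is -ef, giving *muoef*.
The diminutive form *muoef* — final consonant /f/ (voiceless) → -oto → *muoefoto*.

muoefoto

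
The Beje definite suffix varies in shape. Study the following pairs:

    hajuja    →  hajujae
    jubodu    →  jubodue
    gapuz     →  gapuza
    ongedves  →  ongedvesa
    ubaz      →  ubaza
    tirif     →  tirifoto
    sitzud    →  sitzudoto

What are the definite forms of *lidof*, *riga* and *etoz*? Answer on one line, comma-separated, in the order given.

lidofoto, rigae, etoza

The pattern is sibilance of the final sound: -a when the stem ends in a sibilant (*gapuz*, *ongedves*, *ubaz*); -oto when the stem ends in a non-sibilant consonant (*tirif*, *sitzud*); -e when the stem ends in a vowel (*hajuja*, *jubodu*).
Since the final sound of *lidof* is /f/ (a non-sibilant consonant), it takes -oto, giving *lidofoto*.
*riga*: final sound = /a/, a vowel → -e → *rigae*.
*etoz*: final sound = /z/, a sibilant → -a → *etoza*.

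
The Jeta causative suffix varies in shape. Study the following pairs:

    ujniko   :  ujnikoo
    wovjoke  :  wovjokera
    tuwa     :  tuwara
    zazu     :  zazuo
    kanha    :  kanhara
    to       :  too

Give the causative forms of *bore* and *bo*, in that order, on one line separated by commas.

borera, boo

Looking at the last vowel of each stem: -o when the last vowel of the stem is a rounded vowel (*ujniko*, *zazu*, *to*); -ra when the last vowel of the stem is an unrounded vowel (*wovjoke*, *tuwa*, *kanha*).
The last vowel of *bore* is /e/, which is an unrounded vowel, so the suffix is -ra, giving *borera*.
Since the last vowel of *bo* is /o/ (a rounded vowel), it takes -o, giving *boo*.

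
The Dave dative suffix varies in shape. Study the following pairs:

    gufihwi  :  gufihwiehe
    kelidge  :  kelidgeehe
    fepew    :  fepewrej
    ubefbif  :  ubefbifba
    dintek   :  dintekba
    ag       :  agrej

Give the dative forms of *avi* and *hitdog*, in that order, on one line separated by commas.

Looking at the final sound of each stem: -ba when the stem ends in a voiceless consonant (*ubefbif*, *dintek*); -rej when the stem ends in a voiced consonant (*fepew*, *ag*); -ehe when the stem ends in a vowel (*gufihwi*, *kelidge*).
The final sound of *avi* is /i/, which is a vowel, so the suffix is -ehe, giving *aviehe*.
The final sound of *hitdog* is /g/, which is a voiced consonant, so the suffix is -rej, giving *hitdogrej*.

aviehe, hitdogrej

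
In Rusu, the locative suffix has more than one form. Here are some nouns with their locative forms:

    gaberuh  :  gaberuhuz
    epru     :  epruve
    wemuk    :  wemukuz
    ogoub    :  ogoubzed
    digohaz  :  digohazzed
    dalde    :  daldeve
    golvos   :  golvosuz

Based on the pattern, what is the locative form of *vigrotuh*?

vigrotuhuz

Looking at the final sound of each stem: -uz when the stem ends in a voiceless consonant (*gaberuh*, *wemuk*, *golvos*); -zed when the stem ends in a voiced consonant (*ogoub*, *digohaz*); -ve when the stem ends in a vowel (*epru*, *dalde*).
*vigrotuh*: final sound = /h/, a voiceless consonant → -uz → *vigrotuhuz*.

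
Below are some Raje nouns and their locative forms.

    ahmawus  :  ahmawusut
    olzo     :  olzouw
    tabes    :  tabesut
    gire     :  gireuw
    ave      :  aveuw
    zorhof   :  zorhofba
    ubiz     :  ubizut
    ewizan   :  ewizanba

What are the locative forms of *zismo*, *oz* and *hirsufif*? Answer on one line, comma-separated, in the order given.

zismouw, ozut, hirsufifba

The suffix is conditioned by the final sound: -ut when the stem ends in a sibilant (*ahmawus*, *tabes*, *ubiz*); -ba when the stem ends in a non-sibilant consonant (*zorhof*, *ewizan*); -uw when the stem ends in a vowel (*olzo*, *gire*, *ave*).
*zismo*: final sound = /o/, a vowel → -uw → *zismouw*.
*oz*: final sound = /z/, a sibilant → -ut → *ozut*.
The final sound of *hirsufif* is /f/, which is a non-sibilant consonant, so the suffix is -ba, giving *hirsufifba*.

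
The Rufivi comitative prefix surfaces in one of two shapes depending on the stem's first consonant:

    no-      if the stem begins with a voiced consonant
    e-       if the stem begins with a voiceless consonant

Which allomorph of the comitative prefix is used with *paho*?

Since the first consonant of *paho* is /p/ (voiceless), it takes e-.

e-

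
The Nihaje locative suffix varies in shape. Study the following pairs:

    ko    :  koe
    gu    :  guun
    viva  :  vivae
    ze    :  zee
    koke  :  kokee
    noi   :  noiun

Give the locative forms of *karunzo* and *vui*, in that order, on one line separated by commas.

karunzoe, vuiun

The pattern is height harmony: -un when the last vowel of the stem is a high vowel (*gu*, *noi*); -e when the last vowel of the stem is a non-high vowel (*ko*, *viva*, *ze*, *koke*).
The last vowel of *karunzo* is /o/, which is a non-high vowel, so the suffix is -e, giving *karunzoe*.
The last vowel of *vui* is /i/, which is a high vowel, so the suffix is -un, giving *vuiun*.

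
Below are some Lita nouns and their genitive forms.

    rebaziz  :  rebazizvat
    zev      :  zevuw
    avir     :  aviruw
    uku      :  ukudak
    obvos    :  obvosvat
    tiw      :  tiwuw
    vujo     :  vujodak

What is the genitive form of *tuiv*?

tuivuw

The suffix is conditioned by the final sound: -vat when the stem ends in a sibilant (*rebaziz*, *obvos*); -uw when the stem ends in a non-sibilant consonant (*zev*, *avir*, *tiw*); -dak when the stem ends in a vowel (*uku*, *vujo*).
The final sound of *tuiv* is /v/, which is a non-sibilant consonant, so the suffix is -uw, giving *tuivuw*.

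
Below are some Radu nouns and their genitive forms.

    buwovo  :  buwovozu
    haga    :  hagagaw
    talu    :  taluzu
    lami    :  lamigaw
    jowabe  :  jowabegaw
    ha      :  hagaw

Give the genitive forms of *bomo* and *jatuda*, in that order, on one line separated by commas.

The suffix is conditioned by the last vowel: -zu when the last vowel of the stem is a rounded vowel (*buwovo*, *talu*); -gaw when the last vowel of the stem is an unrounded vowel (*haga*, *lami*, *jowabe*, *ha*).
*bomo*: last vowel = /o/, a rounded vowel → -zu → *bomozu*.
*jatuda*: last vowel = /a/, an unrounded vowel → -gaw → *jatudagaw*.

bomozu, jatudagaw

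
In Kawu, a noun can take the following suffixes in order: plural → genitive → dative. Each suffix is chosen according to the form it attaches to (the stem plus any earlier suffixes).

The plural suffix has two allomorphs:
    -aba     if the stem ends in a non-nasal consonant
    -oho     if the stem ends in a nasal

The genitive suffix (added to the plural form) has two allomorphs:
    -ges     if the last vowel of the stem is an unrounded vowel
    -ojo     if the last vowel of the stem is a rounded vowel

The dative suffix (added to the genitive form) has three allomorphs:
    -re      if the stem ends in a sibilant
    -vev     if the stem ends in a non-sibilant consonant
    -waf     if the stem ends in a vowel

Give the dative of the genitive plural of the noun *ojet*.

*ojet* — final consonant /t/ (non-nasal) → -aba → *ojetaba*.
The plural form *ojetaba*: last vowel = /a/, an unrounded vowel → -ges → *ojetabages*.
Since the final sound of the genitive form *ojetabages* is /s/ (a sibilant), it takes -re, giving *ojetabagesre*.

ojetabagesre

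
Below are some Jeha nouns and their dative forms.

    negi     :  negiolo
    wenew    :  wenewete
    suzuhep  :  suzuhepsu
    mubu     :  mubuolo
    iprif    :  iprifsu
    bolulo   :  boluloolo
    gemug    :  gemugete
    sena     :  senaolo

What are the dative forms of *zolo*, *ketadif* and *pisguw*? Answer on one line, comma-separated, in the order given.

The alternation tracks the final sound of the stem — -su when the stem ends in a voiceless consonant (*suzuhep*, *iprif*); -ete when the stem ends in a voiced consonant (*wenew*, *gemug*); -olo when the stem ends in a vowel (*negi*, *mubu*, *bolulo*, *sena*).
The final sound of *zolo* is /o/, which is a vowel, so the suffix is -olo, giving *zoloolo*.
*ketadif* — final sound /f/ (a voiceless consonant) → -su → *ketadifsu*.
*pisguw*: final sound = /w/, a voiced consonant → -ete → *pisguwete*.

zoloolo, ketadifsu, pisguwete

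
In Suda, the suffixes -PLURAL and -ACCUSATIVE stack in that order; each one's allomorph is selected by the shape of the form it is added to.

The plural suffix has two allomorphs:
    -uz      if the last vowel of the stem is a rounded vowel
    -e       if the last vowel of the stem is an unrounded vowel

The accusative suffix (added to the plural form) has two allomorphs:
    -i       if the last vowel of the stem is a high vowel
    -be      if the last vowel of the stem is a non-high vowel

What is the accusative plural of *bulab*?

*bulab*: last vowel = /a/, an unrounded vowel → -e → *bulabe*.
Since the last vowel of the plural form *bulabe* is /e/ (a non-high vowel), it takes -be, giving *bulabebe*.

bulabebe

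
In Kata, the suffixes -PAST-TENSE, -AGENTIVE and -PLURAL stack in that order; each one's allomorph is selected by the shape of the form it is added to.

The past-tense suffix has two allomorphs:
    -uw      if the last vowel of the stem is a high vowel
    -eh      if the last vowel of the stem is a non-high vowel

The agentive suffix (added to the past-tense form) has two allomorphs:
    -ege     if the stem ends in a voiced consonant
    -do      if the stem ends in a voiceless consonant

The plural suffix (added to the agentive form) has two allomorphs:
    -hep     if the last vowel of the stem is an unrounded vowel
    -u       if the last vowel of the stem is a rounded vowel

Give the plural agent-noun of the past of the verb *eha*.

The last vowel of *eha* is /a/, which is a non-high vowel, so the past-tense suffix is -eh, giving *ehaeh*.
The past-tense form *ehaeh*: final consonant = /h/, voiceless → -do → *ehaehdo*.
The last vowel of the agentive form *ehaehdo* is /o/, which is a rounded vowel, so the plural suffix is -u, giving *ehaehdou*.

ehaehdou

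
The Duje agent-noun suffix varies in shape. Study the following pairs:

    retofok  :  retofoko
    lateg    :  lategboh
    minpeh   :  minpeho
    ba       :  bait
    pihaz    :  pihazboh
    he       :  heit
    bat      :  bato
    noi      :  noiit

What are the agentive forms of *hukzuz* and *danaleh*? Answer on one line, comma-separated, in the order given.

The alternation tracks the final sound of the stem — -o when the stem ends in a voiceless consonant (*retofok*, *minpeh*, *bat*); -boh when the stem ends in a voiced consonant (*lateg*, *pihaz*); -it when the stem ends in a vowel (*ba*, *he*, *noi*).
*hukzuz* — final sound /z/ (a voiced consonant) → -boh → *hukzuzboh*.
*danaleh*: final sound = /h/, a voiceless consonant → -o → *danaleho*.

hukzuzboh, danaleho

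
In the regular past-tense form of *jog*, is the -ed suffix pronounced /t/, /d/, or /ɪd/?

/d/

The stem *jog* ends in a voiced sound other than /d/.
The -ed suffix is realized as /ɪd/ after /t, d/; as /t/ after other voiceless consonants; and as /d/ after other voiced sounds.
So -ed on *jog* is pronounced /d/.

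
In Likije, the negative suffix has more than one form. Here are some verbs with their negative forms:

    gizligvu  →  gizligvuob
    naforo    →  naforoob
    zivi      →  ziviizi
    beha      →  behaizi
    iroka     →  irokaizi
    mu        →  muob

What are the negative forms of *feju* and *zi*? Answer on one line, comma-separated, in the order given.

fejuob, ziizi

The suffix is conditioned by the last vowel: -ob when the last vowel of the stem is a rounded vowel (*gizligvu*, *naforo*, *mu*); -izi when the last vowel of the stem is an unrounded vowel (*zivi*, *beha*, *iroka*).
The last vowel of *feju* is /u/, which is a rounded vowel, so the suffix is -ob, giving *fejuob*.
*zi* — last vowel /i/ (an unrounded vowel) → -izi → *ziizi*.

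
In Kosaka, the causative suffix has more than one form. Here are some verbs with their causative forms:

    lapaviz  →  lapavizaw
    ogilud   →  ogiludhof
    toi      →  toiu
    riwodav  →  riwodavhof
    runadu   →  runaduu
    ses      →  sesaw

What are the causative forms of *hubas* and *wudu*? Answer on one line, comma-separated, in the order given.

hubasaw, wuduu

Looking at the final sound of each stem: -aw when the stem ends in a sibilant (*lapaviz*, *ses*); -hof when the stem ends in a non-sibilant consonant (*ogilud*, *riwodav*); -u when the stem ends in a vowel (*toi*, *runadu*).
The final sound of *hubas* is /s/, which is a sibilant, so the suffix is -aw, giving *hubasaw*.
*wudu*: final sound = /u/, a vowel → -u → *wuduu*.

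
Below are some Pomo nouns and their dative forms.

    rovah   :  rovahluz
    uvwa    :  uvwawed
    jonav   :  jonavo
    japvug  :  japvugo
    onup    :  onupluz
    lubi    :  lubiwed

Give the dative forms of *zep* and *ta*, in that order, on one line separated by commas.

Looking at the final sound of each stem: -luz when the stem ends in a voiceless consonant (*rovah*, *onup*); -o when the stem ends in a voiced consonant (*jonav*, *japvug*); -wed when the stem ends in a vowel (*uvwa*, *lubi*).
The final sound of *zep* is /p/, which is a voiceless consonant, so the suffix is -luz, giving *zepluz*.
Since the final sound of *ta* is /a/ (a vowel), it takes -wed, giving *tawed*.

zepluz, tawed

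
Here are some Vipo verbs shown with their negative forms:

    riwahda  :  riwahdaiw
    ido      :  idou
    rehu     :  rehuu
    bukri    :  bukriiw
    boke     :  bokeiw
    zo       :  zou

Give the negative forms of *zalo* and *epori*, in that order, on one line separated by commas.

Looking at the last vowel of each stem: -u when the last vowel of the stem is a rounded vowel (*ido*, *rehu*, *zo*); -iw when the last vowel of the stem is an unrounded vowel (*riwahda*, *bukri*, *boke*).
The last vowel of *zalo* is /o/, which is a rounded vowel, so the suffix is -u, giving *zalou*.
The last vowel of *epori* is /i/, which is an unrounded vowel, so the suffix is -iw, giving *eporiiw*.

zalou, eporiiw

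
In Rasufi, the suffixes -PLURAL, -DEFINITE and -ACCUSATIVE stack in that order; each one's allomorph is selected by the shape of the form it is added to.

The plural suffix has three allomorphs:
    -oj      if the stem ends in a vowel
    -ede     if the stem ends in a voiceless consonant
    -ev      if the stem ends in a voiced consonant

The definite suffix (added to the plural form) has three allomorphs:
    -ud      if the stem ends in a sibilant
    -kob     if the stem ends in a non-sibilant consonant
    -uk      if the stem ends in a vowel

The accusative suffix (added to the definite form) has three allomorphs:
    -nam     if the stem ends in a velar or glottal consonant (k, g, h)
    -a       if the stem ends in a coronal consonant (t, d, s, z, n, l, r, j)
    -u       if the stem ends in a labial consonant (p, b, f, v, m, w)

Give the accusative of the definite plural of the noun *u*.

*u*: final sound = /u/, a vowel → -oj → *uoj*.
Since the final sound of the plural form *uoj* is /j/ (a non-sibilant consonant), it takes -kob, giving *uojkob*.
Since the final consonant of the definite form *uojkob* is /b/ (labial), it takes -u, giving *uojkobu*.

uojkobu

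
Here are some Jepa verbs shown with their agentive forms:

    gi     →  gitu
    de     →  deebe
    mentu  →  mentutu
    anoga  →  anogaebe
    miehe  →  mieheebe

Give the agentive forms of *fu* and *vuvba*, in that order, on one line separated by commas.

futu, vuvbaebe

The alternation tracks the last vowel of the stem — -tu when the last vowel of the stem is a high vowel (*gi*, *mentu*); -ebe when the last vowel of the stem is a non-high vowel (*de*, *anoga*, *miehe*).
The last vowel of *fu* is /u/, which is a high vowel, so the suffix is -tu, giving *futu*.
*vuvba*: last vowel = /a/, a non-high vowel → -ebe → *vuvbaebe*.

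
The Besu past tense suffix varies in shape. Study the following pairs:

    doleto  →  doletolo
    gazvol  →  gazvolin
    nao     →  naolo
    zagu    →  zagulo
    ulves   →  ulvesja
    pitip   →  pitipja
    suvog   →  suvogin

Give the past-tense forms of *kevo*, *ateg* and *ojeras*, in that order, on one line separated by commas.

The suffix is conditioned by the final sound: -ja when the stem ends in a voiceless consonant (*ulves*, *pitip*); -in when the stem ends in a voiced consonant (*gazvol*, *suvog*); -lo when the stem ends in a vowel (*doleto*, *nao*, *zagu*).
*kevo* — final sound /o/ (a vowel) → -lo → *kevolo*.
*ateg* — final sound /g/ (a voiced consonant) → -in → *ategin*.
*ojeras* — final sound /s/ (a voiceless consonant) → -ja → *ojerasja*.

kevolo, ategin, ojerasja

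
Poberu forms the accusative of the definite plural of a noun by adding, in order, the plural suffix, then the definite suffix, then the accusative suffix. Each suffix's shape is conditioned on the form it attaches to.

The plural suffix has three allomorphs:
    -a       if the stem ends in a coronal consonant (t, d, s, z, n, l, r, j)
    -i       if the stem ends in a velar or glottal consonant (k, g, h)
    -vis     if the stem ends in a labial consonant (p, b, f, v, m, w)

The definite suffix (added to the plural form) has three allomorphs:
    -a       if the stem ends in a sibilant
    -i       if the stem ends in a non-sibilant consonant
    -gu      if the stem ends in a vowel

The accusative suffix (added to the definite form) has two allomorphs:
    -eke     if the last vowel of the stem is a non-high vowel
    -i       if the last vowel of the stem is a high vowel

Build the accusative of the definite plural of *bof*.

*bof* — final consonant /f/ (labial) → -vis → *bofvis*.
The plural form *bofvis*: final sound = /s/, a sibilant → -a → *bofvisa*.
The definite form *bofvisa*: last vowel = /a/, a non-high vowel → -eke → *bofvisaeke*.

bofvisaeke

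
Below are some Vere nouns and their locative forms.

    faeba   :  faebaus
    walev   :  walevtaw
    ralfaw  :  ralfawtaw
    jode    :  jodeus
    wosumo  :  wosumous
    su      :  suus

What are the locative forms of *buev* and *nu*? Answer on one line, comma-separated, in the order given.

buevtaw, nuus

The suffix is conditioned by the final sound: -taw when the stem ends in a consonant (*walev*, *ralfaw*); -us when the stem ends in a vowel (*faeba*, *jode*, *wosumo*, *su*).
The final sound of *buev* is /v/, which is a consonant, so the suffix is -taw, giving *buevtaw*.
Since the final sound of *nu* is /u/ (a vowel), it takes -us, giving *nuus*.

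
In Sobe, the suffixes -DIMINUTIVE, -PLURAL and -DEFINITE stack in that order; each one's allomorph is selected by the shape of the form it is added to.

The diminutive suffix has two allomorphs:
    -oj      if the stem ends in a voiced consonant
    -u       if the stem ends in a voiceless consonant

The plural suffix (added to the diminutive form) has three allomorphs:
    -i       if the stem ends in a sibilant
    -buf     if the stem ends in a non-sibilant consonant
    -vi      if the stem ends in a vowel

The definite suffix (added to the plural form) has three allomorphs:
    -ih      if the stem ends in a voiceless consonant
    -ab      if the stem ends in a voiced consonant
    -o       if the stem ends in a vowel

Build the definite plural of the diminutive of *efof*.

The final consonant of *efof* is /f/, which is voiceless, so the diminutive suffix is -u, giving *efofu*.
The diminutive form *efofu* — final sound /u/ (a vowel) → -vi → *efofuvi*.
The plural form *efofuvi* — final sound /i/ (a vowel) → -o → *efofuvio*.

efofuvio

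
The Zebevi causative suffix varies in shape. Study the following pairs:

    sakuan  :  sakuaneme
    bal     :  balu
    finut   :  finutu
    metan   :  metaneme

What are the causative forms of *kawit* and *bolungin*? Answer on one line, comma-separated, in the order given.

kawitu, bolungineme

The suffix is conditioned by the final consonant: -eme when the stem ends in a nasal (*sakuan*, *metan*); -u when the stem ends in a non-nasal consonant (*bal*, *finut*).
*kawit*: final consonant = /t/, non-nasal → -u → *kawitu*.
*bolungin*: final consonant = /n/, a nasal → -eme → *bolungineme*.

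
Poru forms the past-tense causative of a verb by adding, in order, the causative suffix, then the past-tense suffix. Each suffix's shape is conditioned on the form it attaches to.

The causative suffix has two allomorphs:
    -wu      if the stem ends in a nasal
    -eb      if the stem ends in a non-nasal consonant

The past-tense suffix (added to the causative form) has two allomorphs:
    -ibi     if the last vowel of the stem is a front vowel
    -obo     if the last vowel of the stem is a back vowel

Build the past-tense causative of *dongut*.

dongutebibi

*dongut* — final consonant /t/ (non-nasal) → -eb → *donguteb*.
Since the last vowel of the causative form *donguteb* is /e/ (a front vowel), it takes -ibi, giving *dongutebibi*.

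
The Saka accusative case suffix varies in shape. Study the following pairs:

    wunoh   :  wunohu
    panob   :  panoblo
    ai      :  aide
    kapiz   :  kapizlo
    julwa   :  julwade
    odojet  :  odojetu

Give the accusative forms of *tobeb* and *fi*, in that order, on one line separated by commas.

The pattern is voicing of the final sound: -u when the stem ends in a voiceless consonant (*wunoh*, *odojet*); -lo when the stem ends in a voiced consonant (*panob*, *kapiz*); -de when the stem ends in a vowel (*ai*, *julwa*).
The final sound of *tobeb* is /b/, which is a voiced consonant, so the suffix is -lo, giving *tobeblo*.
*fi* — final sound /i/ (a vowel) → -de → *fide*.

tobeblo, fide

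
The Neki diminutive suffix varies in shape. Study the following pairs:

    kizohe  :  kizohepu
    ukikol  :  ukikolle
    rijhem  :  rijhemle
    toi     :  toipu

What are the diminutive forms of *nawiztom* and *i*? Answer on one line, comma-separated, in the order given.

nawiztomle, ipu

The pattern is consonant vs. vowel: -le when the stem ends in a consonant (*ukikol*, *rijhem*); -pu when the stem ends in a vowel (*kizohe*, *toi*).
The final sound of *nawiztom* is /m/, which is a consonant, so the suffix is -le, giving *nawiztomle*.
*i*: final sound = /i/, a vowel → -pu → *ipu*.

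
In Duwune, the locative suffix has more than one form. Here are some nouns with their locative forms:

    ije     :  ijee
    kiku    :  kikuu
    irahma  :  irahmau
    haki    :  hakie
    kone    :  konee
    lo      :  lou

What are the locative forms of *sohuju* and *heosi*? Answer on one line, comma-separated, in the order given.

sohujuu, heosie

Looking at the last vowel of each stem: -e when the last vowel of the stem is a front vowel (*ije*, *haki*, *kone*); -u when the last vowel of the stem is a back vowel (*kiku*, *irahma*, *lo*).
*sohuju*: last vowel = /u/, a back vowel → -u → *sohujuu*.
*heosi* — last vowel /i/ (a front vowel) → -e → *heosie*.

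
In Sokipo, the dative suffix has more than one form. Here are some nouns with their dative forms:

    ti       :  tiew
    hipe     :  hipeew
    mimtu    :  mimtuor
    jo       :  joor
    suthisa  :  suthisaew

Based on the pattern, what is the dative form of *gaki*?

gakiew

The pattern is rounding harmony: -or when the last vowel of the stem is a rounded vowel (*mimtu*, *jo*); -ew when the last vowel of the stem is an unrounded vowel (*ti*, *hipe*, *suthisa*).
*gaki*: last vowel = /i/, an unrounded vowel → -ew → *gakiew*.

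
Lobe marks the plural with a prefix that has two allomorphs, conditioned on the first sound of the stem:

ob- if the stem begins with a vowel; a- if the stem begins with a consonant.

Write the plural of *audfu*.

The first sound of *audfu* is /a/, which is a vowel, so the prefix is ob-, giving *obaudfu*.

obaudfu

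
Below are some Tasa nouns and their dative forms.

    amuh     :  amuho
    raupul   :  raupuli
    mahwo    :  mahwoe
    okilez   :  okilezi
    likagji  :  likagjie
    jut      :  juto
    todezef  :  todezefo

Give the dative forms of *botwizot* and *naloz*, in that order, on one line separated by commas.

botwizoto, nalozi

Looking at the final sound of each stem: -o when the stem ends in a voiceless consonant (*amuh*, *jut*, *todezef*); -i when the stem ends in a voiced consonant (*raupul*, *okilez*); -e when the stem ends in a vowel (*mahwo*, *likagji*).
The final sound of *botwizot* is /t/, which is a voiceless consonant, so the suffix is -o, giving *botwizoto*.
*naloz* — final sound /z/ (a voiced consonant) → -i → *nalozi*.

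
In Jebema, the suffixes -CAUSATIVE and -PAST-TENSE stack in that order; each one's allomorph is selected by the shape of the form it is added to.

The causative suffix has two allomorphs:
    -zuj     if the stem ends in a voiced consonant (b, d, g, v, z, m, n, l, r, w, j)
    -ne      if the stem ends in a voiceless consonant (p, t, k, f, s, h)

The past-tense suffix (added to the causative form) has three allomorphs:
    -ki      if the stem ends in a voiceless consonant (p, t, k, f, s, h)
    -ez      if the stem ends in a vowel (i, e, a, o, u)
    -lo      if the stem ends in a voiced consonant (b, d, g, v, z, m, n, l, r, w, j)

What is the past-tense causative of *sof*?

*sof*: final consonant = /f/, voiceless → -ne → *sofne*.
The causative form *sofne*: final sound = /e/, a vowel → -ez → *sofneez*.

sofneez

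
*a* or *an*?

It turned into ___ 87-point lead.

The indefinite article is chosen by the initial *sound* of the following word, not its spelling.
The number *87* is spoken "eighty-…", beginning with /ˈeɪti/ — a vowel sound.
So the article is *an*: It turned into an 87-point lead.

an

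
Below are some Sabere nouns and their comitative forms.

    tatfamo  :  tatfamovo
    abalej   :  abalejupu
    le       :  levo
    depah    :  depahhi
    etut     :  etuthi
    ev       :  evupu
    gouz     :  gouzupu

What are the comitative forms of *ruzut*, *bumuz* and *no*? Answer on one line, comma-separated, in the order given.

The suffix is conditioned by the final sound: -hi when the stem ends in a voiceless consonant (*depah*, *etut*); -upu when the stem ends in a voiced consonant (*abalej*, *ev*, *gouz*); -vo when the stem ends in a vowel (*tatfamo*, *le*).
The final sound of *ruzut* is /t/, which is a voiceless consonant, so the suffix is -hi, giving *ruzuthi*.
The final sound of *bumuz* is /z/, which is a voiced consonant, so the suffix is -upu, giving *bumuzupu*.
The final sound of *no* is /o/, which is a vowel, so the suffix is -vo, giving *novo*.

ruzuthi, bumuzupu, novo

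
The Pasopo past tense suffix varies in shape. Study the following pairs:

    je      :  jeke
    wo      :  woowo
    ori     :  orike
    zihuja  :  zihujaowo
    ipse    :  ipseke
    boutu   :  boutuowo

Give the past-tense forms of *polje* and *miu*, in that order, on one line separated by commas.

The alternation tracks the last vowel of the stem — -ke when the last vowel of the stem is a front vowel (*je*, *ori*, *ipse*); -owo when the last vowel of the stem is a back vowel (*wo*, *zihuja*, *boutu*).
Since the last vowel of *polje* is /e/ (a front vowel), it takes -ke, giving *poljeke*.
Since the last vowel of *miu* is /u/ (a back vowel), it takes -owo, giving *miuowo*.

poljeke, miuowo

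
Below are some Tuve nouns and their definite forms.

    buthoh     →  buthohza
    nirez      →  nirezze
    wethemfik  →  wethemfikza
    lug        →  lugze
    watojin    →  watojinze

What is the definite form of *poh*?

Looking at the final consonant of each stem: -za when the stem ends in a voiceless consonant (*buthoh*, *wethemfik*); -ze when the stem ends in a voiced consonant (*nirez*, *lug*, *watojin*).
The final consonant of *poh* is /h/, which is voiceless, so the suffix is -za, giving *pohza*.

pohza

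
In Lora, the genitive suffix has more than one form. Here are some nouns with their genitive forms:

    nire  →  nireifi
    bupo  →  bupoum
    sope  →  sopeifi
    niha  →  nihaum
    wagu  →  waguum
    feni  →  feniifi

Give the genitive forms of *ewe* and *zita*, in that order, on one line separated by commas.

eweifi, zitaum

The suffix is conditioned by the last vowel: -ifi when the last vowel of the stem is a front vowel (*nire*, *sope*, *feni*); -um when the last vowel of the stem is a back vowel (*bupo*, *niha*, *wagu*).
The last vowel of *ewe* is /e/, which is a front vowel, so the suffix is -ifi, giving *eweifi*.
The last vowel of *zita* is /a/, which is a back vowel, so the suffix is -um, giving *zitaum*.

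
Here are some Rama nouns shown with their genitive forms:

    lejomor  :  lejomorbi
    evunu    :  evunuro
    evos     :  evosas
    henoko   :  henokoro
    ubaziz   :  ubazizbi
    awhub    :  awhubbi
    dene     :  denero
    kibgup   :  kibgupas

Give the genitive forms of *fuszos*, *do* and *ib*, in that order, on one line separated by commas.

fuszosas, doro, ibbi

The alternation tracks the final sound of the stem — -as when the stem ends in a voiceless consonant (*evos*, *kibgup*); -bi when the stem ends in a voiced consonant (*lejomor*, *ubaziz*, *awhub*); -ro when the stem ends in a vowel (*evunu*, *henoko*, *dene*).
*fuszos* — final sound /s/ (a voiceless consonant) → -as → *fuszosas*.
*do* — final sound /o/ (a vowel) → -ro → *doro*.
*ib* — final sound /b/ (a voiced consonant) → -bi → *ibbi*.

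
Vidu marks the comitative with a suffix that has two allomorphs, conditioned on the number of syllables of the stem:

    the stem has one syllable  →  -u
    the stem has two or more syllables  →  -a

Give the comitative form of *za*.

*za* (one syllable) → -u → *zau*.

zau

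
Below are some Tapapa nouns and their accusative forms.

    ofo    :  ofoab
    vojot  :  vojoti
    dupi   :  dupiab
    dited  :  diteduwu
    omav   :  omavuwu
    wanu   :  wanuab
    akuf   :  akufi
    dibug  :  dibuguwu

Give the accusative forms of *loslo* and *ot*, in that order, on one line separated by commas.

losloab, oti

The suffix is conditioned by the final sound: -i when the stem ends in a voiceless consonant (*vojot*, *akuf*); -uwu when the stem ends in a voiced consonant (*dited*, *omav*, *dibug*); -ab when the stem ends in a vowel (*ofo*, *dupi*, *wanu*).
*loslo*: final sound = /o/, a vowel → -ab → *losloab*.
*ot* — final sound /t/ (a voiceless consonant) → -i → *oti*.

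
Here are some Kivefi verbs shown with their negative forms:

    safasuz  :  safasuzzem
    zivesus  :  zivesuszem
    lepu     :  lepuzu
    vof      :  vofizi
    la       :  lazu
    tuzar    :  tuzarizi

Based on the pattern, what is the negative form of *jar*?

The pattern is sibilance of the final sound: -zem when the stem ends in a sibilant (*safasuz*, *zivesus*); -izi when the stem ends in a non-sibilant consonant (*vof*, *tuzar*); -zu when the stem ends in a vowel (*lepu*, *la*).
*jar*: final sound = /r/, a non-sibilant consonant → -izi → *jarizi*.

jarizi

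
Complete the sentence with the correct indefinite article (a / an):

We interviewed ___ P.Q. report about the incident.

a

The indefinite article is chosen by the initial *sound* of the following word, not its spelling.
The initialism *P.Q.* is read letter by letter; the first letter, P, is pronounced /piː/, which begins with a consonant sound.
So the article is *a*: We interviewed a P.Q. report about the incident.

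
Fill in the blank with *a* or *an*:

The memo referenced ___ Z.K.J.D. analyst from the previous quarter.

The indefinite article is chosen by the initial *sound* of the following word, not its spelling.
The initialism *Z.K.J.D.* is read letter by letter; the first letter, Z, is pronounced /ziː/, which begins with a consonant sound.
So the article is *a*: The memo referenced a Z.K.J.D. analyst from the previous quarter.

a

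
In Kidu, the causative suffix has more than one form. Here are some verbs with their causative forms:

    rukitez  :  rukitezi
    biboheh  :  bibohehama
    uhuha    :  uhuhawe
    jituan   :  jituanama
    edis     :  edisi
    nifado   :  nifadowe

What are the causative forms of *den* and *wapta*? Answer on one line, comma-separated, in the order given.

denama, waptawe

Looking at the final sound of each stem: -i when the stem ends in a sibilant (*rukitez*, *edis*); -ama when the stem ends in a non-sibilant consonant (*biboheh*, *jituan*); -we when the stem ends in a vowel (*uhuha*, *nifado*).
*den*: final sound = /n/, a non-sibilant consonant → -ama → *denama*.
*wapta* — final sound /a/ (a vowel) → -we → *waptawe*.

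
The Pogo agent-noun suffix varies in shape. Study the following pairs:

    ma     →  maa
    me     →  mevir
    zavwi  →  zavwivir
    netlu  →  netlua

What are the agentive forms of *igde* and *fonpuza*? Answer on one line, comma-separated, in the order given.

igdevir, fonpuzaa

The alternation tracks the last vowel of the stem — -vir when the last vowel of the stem is a front vowel (*me*, *zavwi*); -a when the last vowel of the stem is a back vowel (*ma*, *netlu*).
*igde* — last vowel /e/ (a front vowel) → -vir → *igdevir*.
*fonpuza* — last vowel /a/ (a back vowel) → -a → *fonpuzaa*.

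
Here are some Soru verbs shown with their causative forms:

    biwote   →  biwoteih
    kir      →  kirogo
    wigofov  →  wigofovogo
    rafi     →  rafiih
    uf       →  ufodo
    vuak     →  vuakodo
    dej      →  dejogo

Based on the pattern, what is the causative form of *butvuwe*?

butvuweih

Looking at the final sound of each stem: -odo when the stem ends in a voiceless consonant (*uf*, *vuak*); -ogo when the stem ends in a voiced consonant (*kir*, *wigofov*, *dej*); -ih when the stem ends in a vowel (*biwote*, *rafi*).
The final sound of *butvuwe* is /e/, which is a vowel, so the suffix is -ih, giving *butvuweih*.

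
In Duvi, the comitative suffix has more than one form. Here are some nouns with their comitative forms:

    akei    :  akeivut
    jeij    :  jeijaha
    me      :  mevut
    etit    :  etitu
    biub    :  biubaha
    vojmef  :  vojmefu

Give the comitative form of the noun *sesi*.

sesivut

The suffix is conditioned by the final sound: -u when the stem ends in a voiceless consonant (*etit*, *vojmef*); -aha when the stem ends in a voiced consonant (*jeij*, *biub*); -vut when the stem ends in a vowel (*akei*, *me*).
Since the final sound of *sesi* is /i/ (a vowel), it takes -vut, giving *sesivut*.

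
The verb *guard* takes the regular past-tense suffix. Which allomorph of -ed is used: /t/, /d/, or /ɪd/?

/ɪd/

The stem *guard* ends in /t/ or /d/.
The -ed suffix is realized as /ɪd/ after /t, d/; as /t/ after other voiceless consonants; and as /d/ after other voiced sounds.
So -ed on *guard* is pronounced /ɪd/.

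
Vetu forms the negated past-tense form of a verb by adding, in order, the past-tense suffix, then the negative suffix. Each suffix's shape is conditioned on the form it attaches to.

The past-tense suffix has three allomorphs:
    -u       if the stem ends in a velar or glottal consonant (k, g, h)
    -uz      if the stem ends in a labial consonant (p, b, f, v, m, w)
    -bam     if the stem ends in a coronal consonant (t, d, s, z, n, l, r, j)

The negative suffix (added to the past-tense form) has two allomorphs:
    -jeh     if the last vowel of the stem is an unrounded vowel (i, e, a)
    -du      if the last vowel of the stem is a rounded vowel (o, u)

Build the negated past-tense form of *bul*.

*bul*: final consonant = /l/, coronal → -bam → *bulbam*.
The last vowel of the past-tense form *bulbam* is /a/, which is an unrounded vowel, so the negative suffix is -jeh, giving *bulbamjeh*.

bulbamjeh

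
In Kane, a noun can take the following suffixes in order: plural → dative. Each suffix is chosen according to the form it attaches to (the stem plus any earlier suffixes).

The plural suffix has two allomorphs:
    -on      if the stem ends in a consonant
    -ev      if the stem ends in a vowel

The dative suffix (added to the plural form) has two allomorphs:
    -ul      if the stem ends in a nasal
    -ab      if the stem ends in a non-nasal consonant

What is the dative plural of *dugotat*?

dugotatonul

*dugotat* — final sound /t/ (a consonant) → -on → *dugotaton*.
The plural form *dugotaton* — final consonant /n/ (a nasal) → -ul → *dugotatonul*.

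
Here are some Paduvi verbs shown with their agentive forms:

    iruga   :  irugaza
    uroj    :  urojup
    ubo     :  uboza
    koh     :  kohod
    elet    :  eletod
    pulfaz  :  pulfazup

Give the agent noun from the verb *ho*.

Looking at the final sound of each stem: -od when the stem ends in a voiceless consonant (*koh*, *elet*); -up when the stem ends in a voiced consonant (*uroj*, *pulfaz*); -za when the stem ends in a vowel (*iruga*, *ubo*).
Since the final sound of *ho* is /o/ (a vowel), it takes -za, giving *hoza*.

hoza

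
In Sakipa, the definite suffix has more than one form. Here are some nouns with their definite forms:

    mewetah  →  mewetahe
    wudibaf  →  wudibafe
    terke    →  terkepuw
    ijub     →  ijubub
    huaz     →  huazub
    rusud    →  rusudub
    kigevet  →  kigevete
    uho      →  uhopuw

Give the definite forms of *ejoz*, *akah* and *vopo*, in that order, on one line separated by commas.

ejozub, akahe, vopopuw

The alternation tracks the final sound of the stem — -e when the stem ends in a voiceless consonant (*mewetah*, *wudibaf*, *kigevet*); -ub when the stem ends in a voiced consonant (*ijub*, *huaz*, *rusud*); -puw when the stem ends in a vowel (*terke*, *uho*).
Since the final sound of *ejoz* is /z/ (a voiced consonant), it takes -ub, giving *ejozub*.
*akah* — final sound /h/ (a voiceless consonant) → -e → *akahe*.
*vopo* — final sound /o/ (a vowel) → -puw → *vopopuw*.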